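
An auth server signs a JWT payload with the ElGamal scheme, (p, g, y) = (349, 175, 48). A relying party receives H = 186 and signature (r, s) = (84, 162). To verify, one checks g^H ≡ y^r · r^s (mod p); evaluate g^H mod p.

239

175^2 = 30625 ≡ 262
175^4 ≡ 262^2 = 68644 ≡ 240
175^8 ≡ 240^2 = 57600 ≡ 15
175^16 ≡ 15^2 = 225
175^32 ≡ 225^2 = 50625 ≡ 20
175^64 ≡ 20^2 = 400 ≡ 51
175^128 ≡ 51^2 = 2601 ≡ 158
186 = 128 + 32 + 16 + 8 + 2, so 175^186 ≡ 158·20·225·15·262 ≡ 239 (mod 349)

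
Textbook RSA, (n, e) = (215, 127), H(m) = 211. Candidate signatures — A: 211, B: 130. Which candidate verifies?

A

Candidate A: 211^2 = 44521 ≡ 16; 211^4 ≡ 16^2 = 256 ≡ 41; 211^8 ≡ 41^2 = 1681 ≡ 176; 211^16 ≡ 176^2 = 30976 ≡ 16; 211^32 ≡ 16^2 = 256 ≡ 41; 211^64 ≡ 41^2 = 1681 ≡ 176; 127 = 64 + 32 + 16 + 8 + 4 + 2 + 1, so 211^127 ≡ 176·41·16·176·41·16·211 ≡ 211 (mod 215)
  → matches H(m) = 211
Candidate B: 130^2 = 16900 ≡ 130; 130^4 ≡ 130^2 = 16900 ≡ 130; 130^8 ≡ 130^2 = 16900 ≡ 130; 130^16 ≡ 130^2 = 16900 ≡ 130; 130^32 ≡ 130^2 = 16900 ≡ 130; 130^64 ≡ 130^2 = 16900 ≡ 130; 127 = 64 + 32 + 16 + 8 + 4 + 2 + 1, so 130^127 ≡ 130·130·130·130·130·130·130 ≡ 130 (mod 215)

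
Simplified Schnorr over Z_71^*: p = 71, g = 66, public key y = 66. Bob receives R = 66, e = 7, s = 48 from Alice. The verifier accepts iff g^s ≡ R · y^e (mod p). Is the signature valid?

g^s mod p:
66^2 = 4356 ≡ 25
66^4 ≡ 25^2 = 625 ≡ 57
66^8 ≡ 57^2 = 3249 ≡ 54
66^16 ≡ 54^2 = 2916 ≡ 5
66^32 ≡ 5^2 = 25
48 = 32 + 16, so 66^48 ≡ 25·5 ≡ 54 (mod 71)
R · y^e mod p:
66^2 = 4356 ≡ 25
66^4 ≡ 25^2 = 625 ≡ 57
7 = 4 + 2 + 1, so 66^7 ≡ 57·25·66 ≡ 46 (mod 71)
66·46 = 3036 ≡ 54 (mod 71)
54 ≡ 54 (mod 71); signature holds.

valid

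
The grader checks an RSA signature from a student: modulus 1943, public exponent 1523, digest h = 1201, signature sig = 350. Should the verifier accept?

sig^1523 mod 1943 = 801
The recovered value 801 does not match the digest 1201.

reject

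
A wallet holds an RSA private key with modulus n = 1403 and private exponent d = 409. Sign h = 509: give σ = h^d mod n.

814

h^409 mod 1403 = 814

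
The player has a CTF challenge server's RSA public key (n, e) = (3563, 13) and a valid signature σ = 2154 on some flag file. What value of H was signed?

1699

σ^2 ≡ 2154^2 = 4639716 ≡ 690
σ^4 ≡ 690^2 = 476100 ≡ 2221
σ^8 ≡ 2221^2 = 4932841 ≡ 1649
13 = 8 + 4 + 1, so σ^13 ≡ 1649·2221·2154 ≡ 1699 (mod 3563)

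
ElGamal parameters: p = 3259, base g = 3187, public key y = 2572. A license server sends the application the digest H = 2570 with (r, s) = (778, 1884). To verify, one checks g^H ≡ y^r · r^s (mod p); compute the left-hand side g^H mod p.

3187^2 = 10156969 ≡ 1925
3187^4 ≡ 1925^2 = 3705625 ≡ 142
3187^8 ≡ 142^2 = 20164 ≡ 610
3187^16 ≡ 610^2 = 372100 ≡ 574
3187^32 ≡ 574^2 = 329476 ≡ 317
3187^64 ≡ 317^2 = 100489 ≡ 2719
3187^128 ≡ 2719^2 = 7392961 ≡ 1549
3187^256 ≡ 1549^2 = 2399401 ≡ 777
3187^512 ≡ 777^2 = 603729 ≡ 814
3187^1024 ≡ 814^2 = 662596 ≡ 1019
3187^2048 ≡ 1019^2 = 1038361 ≡ 1999
2570 = 2048 + 512 + 8 + 2, so 3187^2570 ≡ 1999·814·610·1925 ≡ 2822 (mod 3259)

2822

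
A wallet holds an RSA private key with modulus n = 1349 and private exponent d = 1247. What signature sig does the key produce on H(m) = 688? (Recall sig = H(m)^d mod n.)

663

Squares mod 1349: (H(m))^1≡688, (H(m))^2≡1194, (H(m))^4≡1092, (H(m))^8≡1297, (H(m))^16≡6, (H(m))^32≡36, (H(m))^64≡1296, (H(m))^128≡111, (H(m))^256≡180, (H(m))^512≡24, (H(m))^1024≡576
1247 = 1024 + 128 + 64 + 16 + 8 + 4 + 2 + 1, so (H(m))^1247 ≡ 576·111·1296·6·1297·1092·1194·688 ≡ 663 (mod 1349)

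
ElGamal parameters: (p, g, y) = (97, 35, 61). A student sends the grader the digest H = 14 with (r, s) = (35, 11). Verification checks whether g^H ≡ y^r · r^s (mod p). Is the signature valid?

invalid

Left side g^H mod p:
Squares mod 97: 35^1≡35, 35^2≡61, 35^4≡35, 35^8≡61
14 = 8 + 4 + 2, so 35^14 ≡ 61·35·61 ≡ 61 (mod 97)
Right side y^r · r^s mod p:
Squares mod 97: 61^1≡61, 61^2≡35, 61^4≡61, 61^8≡35, 61^16≡61, 61^32≡35
35 = 32 + 2 + 1, so 61^35 ≡ 35·35·61 ≡ 35 (mod 97)
Squares mod 97: 35^1≡35, 35^2≡61, 35^4≡35, 35^8≡61
11 = 8 + 2 + 1, so 35^11 ≡ 61·61·35 ≡ 61 (mod 97)
35·61 = 2135 ≡ 1 (mod 97)
61 ≠ 1, so verification fails.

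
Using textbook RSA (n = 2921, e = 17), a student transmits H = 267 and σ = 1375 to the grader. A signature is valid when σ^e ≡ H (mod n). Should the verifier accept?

Squares mod 2921: σ^1≡1375, σ^2≡738, σ^4≡1338, σ^8≡2592, σ^16≡164
17 = 16 + 1, so σ^17 ≡ 164·1375 ≡ 583 (mod 2921)
583 ≠ 267, so verification fails.

reject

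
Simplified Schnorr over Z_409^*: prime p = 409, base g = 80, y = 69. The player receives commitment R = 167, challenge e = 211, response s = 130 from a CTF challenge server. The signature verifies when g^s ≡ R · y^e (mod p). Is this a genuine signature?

genuine

g^s mod p:
Squares mod 409: 80^1≡80, 80^2≡265, 80^4≡286, 80^8≡405, 80^16≡16, 80^32≡256, 80^64≡96, 80^128≡218
130 = 128 + 2, so 80^130 ≡ 218·265 ≡ 101 (mod 409)
R · y^e mod p:
Squares mod 409: 69^1≡69, 69^2≡262, 69^4≡341, 69^8≡125, 69^16≡83, 69^32≡345, 69^64≡6, 69^128≡36
211 = 128 + 64 + 16 + 2 + 1, so 69^211 ≡ 36·6·83·262·69 ≡ 150 (mod 409)
167·150 = 25050 ≡ 101 (mod 409)
101 ≡ 101 (mod 409); signature holds.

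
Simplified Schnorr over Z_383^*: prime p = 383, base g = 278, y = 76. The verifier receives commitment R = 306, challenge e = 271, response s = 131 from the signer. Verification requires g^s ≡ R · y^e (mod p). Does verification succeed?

fails

g^s mod p:
278^131 mod 383 = 103
R · y^e mod p:
76^271 mod 383 = 2
306·2 = 612 ≡ 229 (mod 383)
103 ≠ 229; the check fails.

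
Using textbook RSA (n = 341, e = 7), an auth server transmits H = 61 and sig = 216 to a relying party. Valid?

yes

sig^2 ≡ 216^2 = 46656 ≡ 280
sig^4 ≡ 280^2 = 78400 ≡ 311
7 = 4 + 2 + 1, so sig^7 ≡ 311·280·216 ≡ 61 (mod 341)
sig^7 mod 341 = 61 matches H.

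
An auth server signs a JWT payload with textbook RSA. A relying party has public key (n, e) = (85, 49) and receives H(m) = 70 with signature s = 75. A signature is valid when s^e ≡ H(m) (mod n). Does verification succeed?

fails

s^2 ≡ 75^2 = 5625 ≡ 15
s^4 ≡ 15^2 = 225 ≡ 55
s^8 ≡ 55^2 = 3025 ≡ 50
s^16 ≡ 50^2 = 2500 ≡ 35
s^32 ≡ 35^2 = 1225 ≡ 35
49 = 32 + 16 + 1, so s^49 ≡ 35·35·75 ≡ 75 (mod 85)
75 ≠ 70, so verification fails.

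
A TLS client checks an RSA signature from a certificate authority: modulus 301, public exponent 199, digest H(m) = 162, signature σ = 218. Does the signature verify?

verifies

σ^2 ≡ 218^2 = 47524 ≡ 267
σ^4 ≡ 267^2 = 71289 ≡ 253
σ^8 ≡ 253^2 = 64009 ≡ 197
σ^16 ≡ 197^2 = 38809 ≡ 281
σ^32 ≡ 281^2 = 78961 ≡ 99
σ^64 ≡ 99^2 = 9801 ≡ 169
σ^128 ≡ 169^2 = 28561 ≡ 267
199 = 128 + 64 + 4 + 2 + 1, so σ^199 ≡ 267·169·253·267·218 ≡ 162 (mod 301)
162 = H(m), so the signature checks out.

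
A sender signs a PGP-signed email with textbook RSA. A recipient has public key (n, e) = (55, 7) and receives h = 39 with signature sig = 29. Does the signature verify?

sig^7 mod 55 = 39
Since 39 equals the digest 39, verification succeeds.

verifies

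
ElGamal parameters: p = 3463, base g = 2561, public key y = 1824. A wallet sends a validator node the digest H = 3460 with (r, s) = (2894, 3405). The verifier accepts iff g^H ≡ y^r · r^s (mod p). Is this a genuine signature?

forged

Left side g^H mod p:
Squares mod 3463: 2561^1≡2561, 2561^2≡3262, 2561^4≡2308, 2561^8≡770, 2561^16≡727, 2561^32≡2153, 2561^64≡1915, 2561^128≡3371, 2561^256≡1538, 2561^512≡215, 2561^1024≡1206, 2561^2048≡3439
3460 = 2048 + 1024 + 256 + 128 + 4, so 2561^3460 ≡ 3439·1206·1538·3371·2308 ≡ 2033 (mod 3463)
Right side y^r · r^s mod p:
Squares mod 3463: 1824^1≡1824, 1824^2≡2496, 1824^4≡79, 1824^8≡2778, 1824^16≡1720, 1824^32≡998, 1824^64≡2123, 1824^128≡1766, 1824^256≡2056, 1824^512≡2276, 1824^1024≡2991, 1824^2048≡1152
2894 = 2048 + 512 + 256 + 64 + 8 + 4 + 2, so 1824^2894 ≡ 1152·2276·2056·2123·2778·79·2496 ≡ 1739 (mod 3463)
Squares mod 3463: 2894^1≡2894, 2894^2≡1702, 2894^4≡1736, 2894^8≡886, 2894^16≡2358, 2894^32≡2049, 2894^64≡1245, 2894^128≡2064, 2894^256≡606, 2894^512≡158, 2894^1024≡723, 2894^2048≡3279
3405 = 2048 + 1024 + 256 + 64 + 8 + 4 + 1, so 2894^3405 ≡ 3279·723·606·1245·886·1736·2894 ≡ 3459 (mod 3463)
1739·3459 = 6015201 ≡ 3433 (mod 3463)
2033 ≠ 3433, so verification fails.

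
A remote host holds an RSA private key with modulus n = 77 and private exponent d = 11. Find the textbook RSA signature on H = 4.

H^2 ≡ 4^2 = 16
H^4 ≡ 16^2 = 256 ≡ 25
H^8 ≡ 25^2 = 625 ≡ 9
11 = 8 + 2 + 1, so H^11 ≡ 9·16·4 ≡ 37 (mod 77)

37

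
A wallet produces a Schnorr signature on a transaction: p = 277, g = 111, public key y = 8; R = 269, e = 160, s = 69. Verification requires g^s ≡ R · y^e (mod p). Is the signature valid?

g^s mod p:
111^2 = 12321 ≡ 133
111^4 ≡ 133^2 = 17689 ≡ 238
111^8 ≡ 238^2 = 56644 ≡ 136
111^16 ≡ 136^2 = 18496 ≡ 214
111^32 ≡ 214^2 = 45796 ≡ 91
111^64 ≡ 91^2 = 8281 ≡ 248
69 = 64 + 4 + 1, so 111^69 ≡ 248·238·111 ≡ 60 (mod 277)
R · y^e mod p:
8^2 = 64
8^4 ≡ 64^2 = 4096 ≡ 218
8^8 ≡ 218^2 = 47524 ≡ 157
8^16 ≡ 157^2 = 24649 ≡ 273
8^32 ≡ 273^2 = 74529 ≡ 16
8^64 ≡ 16^2 = 256
8^128 ≡ 256^2 = 65536 ≡ 164
160 = 128 + 32, so 8^160 ≡ 164·16 ≡ 131 (mod 277)
269·131 = 35239 ≡ 60 (mod 277)
60 ≡ 60 (mod 277); signature holds.

valid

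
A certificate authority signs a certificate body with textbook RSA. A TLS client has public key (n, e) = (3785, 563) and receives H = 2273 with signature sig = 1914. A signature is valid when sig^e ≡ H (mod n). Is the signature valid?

Squares mod 3785: sig^1≡1914, sig^2≡3301, sig^4≡3371, sig^8≡1071, sig^16≡186, sig^32≡531, sig^64≡1871, sig^128≡3301, sig^256≡3371, sig^512≡1071
563 = 512 + 32 + 16 + 2 + 1, so sig^563 ≡ 1071·531·186·3301·1914 ≡ 64 (mod 3785)
The recovered value 64 does not match the digest 2273.

invalid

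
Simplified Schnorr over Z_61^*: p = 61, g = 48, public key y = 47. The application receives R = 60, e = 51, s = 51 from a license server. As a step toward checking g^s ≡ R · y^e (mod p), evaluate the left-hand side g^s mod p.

60

48^2 = 2304 ≡ 47
48^4 ≡ 47^2 = 2209 ≡ 13
48^8 ≡ 13^2 = 169 ≡ 47
48^16 ≡ 47^2 = 2209 ≡ 13
48^32 ≡ 13^2 = 169 ≡ 47
51 = 32 + 16 + 2 + 1, so 48^51 ≡ 47·13·47·48 ≡ 60 (mod 61)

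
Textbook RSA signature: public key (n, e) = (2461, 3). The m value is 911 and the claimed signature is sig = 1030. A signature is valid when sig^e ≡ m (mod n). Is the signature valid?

Squares mod 2461: sig^1≡1030, sig^2≡209
3 = 2 + 1, so sig^3 ≡ 209·1030 ≡ 1163 (mod 2461)
The recovered value 1163 does not match the digest 911.

invalid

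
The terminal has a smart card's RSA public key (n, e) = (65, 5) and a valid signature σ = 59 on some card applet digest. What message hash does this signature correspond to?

σ^5 mod 65 = 24

24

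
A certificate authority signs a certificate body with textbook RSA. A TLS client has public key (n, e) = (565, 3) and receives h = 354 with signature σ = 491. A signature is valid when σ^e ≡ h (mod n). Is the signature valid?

σ^3 mod 565 = 446
σ^3 mod 565 = 446, but h = 354.

invalid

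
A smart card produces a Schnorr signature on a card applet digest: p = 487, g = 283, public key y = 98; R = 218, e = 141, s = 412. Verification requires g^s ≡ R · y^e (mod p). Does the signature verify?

g^s mod p:
283^2 = 80089 ≡ 221
283^4 ≡ 221^2 = 48841 ≡ 141
283^8 ≡ 141^2 = 19881 ≡ 401
283^16 ≡ 401^2 = 160801 ≡ 91
283^32 ≡ 91^2 = 8281 ≡ 2
283^64 ≡ 2^2 = 4
283^128 ≡ 4^2 = 16
283^256 ≡ 16^2 = 256
412 = 256 + 128 + 16 + 8 + 4, so 283^412 ≡ 256·16·91·401·141 ≡ 103 (mod 487)
R · y^e mod p:
98^2 = 9604 ≡ 351
98^4 ≡ 351^2 = 123201 ≡ 477
98^8 ≡ 477^2 = 227529 ≡ 100
98^16 ≡ 100^2 = 10000 ≡ 260
98^32 ≡ 260^2 = 67600 ≡ 394
98^64 ≡ 394^2 = 155236 ≡ 370
98^128 ≡ 370^2 = 136900 ≡ 53
141 = 128 + 8 + 4 + 1, so 98^141 ≡ 53·100·477·98 ≡ 342 (mod 487)
218·342 = 74556 ≡ 45 (mod 487)
103 ≠ 45; the check fails.

does not verify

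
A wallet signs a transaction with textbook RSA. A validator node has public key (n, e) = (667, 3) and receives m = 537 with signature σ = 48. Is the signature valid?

valid

Squares mod 667: σ^1≡48, σ^2≡303
3 = 2 + 1, so σ^3 ≡ 303·48 ≡ 537 (mod 667)
537 = m, so the signature checks out.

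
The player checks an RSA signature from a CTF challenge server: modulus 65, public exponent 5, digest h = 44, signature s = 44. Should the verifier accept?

accept

Squares mod 65: s^1≡44, s^2≡51, s^4≡1
5 = 4 + 1, so s^5 ≡ 1·44 ≡ 44 (mod 65)
Since 44 equals the digest 44, verification succeeds.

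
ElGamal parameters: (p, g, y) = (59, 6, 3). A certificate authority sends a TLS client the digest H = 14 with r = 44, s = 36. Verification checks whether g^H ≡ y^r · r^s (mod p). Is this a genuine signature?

forged

Left side g^H mod p:
6^2 = 36
6^4 ≡ 36^2 = 1296 ≡ 57
6^8 ≡ 57^2 = 3249 ≡ 4
14 = 8 + 4 + 2, so 6^14 ≡ 4·57·36 ≡ 7 (mod 59)
Right side y^r · r^s mod p:
3^2 = 9
3^4 ≡ 9^2 = 81 ≡ 22
3^8 ≡ 22^2 = 484 ≡ 12
3^16 ≡ 12^2 = 144 ≡ 26
3^32 ≡ 26^2 = 676 ≡ 27
44 = 32 + 8 + 4, so 3^44 ≡ 27·12·22 ≡ 48 (mod 59)
44^2 = 1936 ≡ 48
44^4 ≡ 48^2 = 2304 ≡ 3
44^8 ≡ 3^2 = 9
44^16 ≡ 9^2 = 81 ≡ 22
44^32 ≡ 22^2 = 484 ≡ 12
36 = 32 + 4, so 44^36 ≡ 12·3 ≡ 36 (mod 59)
48·36 = 1728 ≡ 17 (mod 59)
7 ≠ 17, so verification fails.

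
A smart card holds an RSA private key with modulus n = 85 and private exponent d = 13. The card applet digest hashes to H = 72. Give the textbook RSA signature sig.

72

H^2 ≡ 72^2 = 5184 ≡ 84
H^4 ≡ 84^2 = 7056 ≡ 1
H^8 ≡ 1^2 = 1
13 = 8 + 4 + 1, so H^13 ≡ 1·1·72 ≡ 72 (mod 85)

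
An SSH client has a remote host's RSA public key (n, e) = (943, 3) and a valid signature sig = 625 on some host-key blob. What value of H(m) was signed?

754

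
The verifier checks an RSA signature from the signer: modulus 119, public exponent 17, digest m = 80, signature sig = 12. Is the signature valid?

valid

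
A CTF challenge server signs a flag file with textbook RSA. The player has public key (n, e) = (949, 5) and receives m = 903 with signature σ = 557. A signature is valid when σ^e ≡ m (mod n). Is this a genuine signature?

σ^2 ≡ 557^2 = 310249 ≡ 875
σ^4 ≡ 875^2 = 765625 ≡ 731
5 = 4 + 1, so σ^5 ≡ 731·557 ≡ 46 (mod 949)
The recovered value 46 does not match the digest 903.

forged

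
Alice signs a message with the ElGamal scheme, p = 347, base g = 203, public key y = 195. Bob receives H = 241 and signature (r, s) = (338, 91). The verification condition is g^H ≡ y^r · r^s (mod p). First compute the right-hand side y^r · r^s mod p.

313

195^2 = 38025 ≡ 202
195^4 ≡ 202^2 = 40804 ≡ 205
195^8 ≡ 205^2 = 42025 ≡ 38
195^16 ≡ 38^2 = 1444 ≡ 56
195^32 ≡ 56^2 = 3136 ≡ 13
195^64 ≡ 13^2 = 169
195^128 ≡ 169^2 = 28561 ≡ 107
195^256 ≡ 107^2 = 11449 ≡ 345
338 = 256 + 64 + 16 + 2, so 195^338 ≡ 345·169·56·202 ≡ 137 (mod 347)
338^2 = 114244 ≡ 81
338^4 ≡ 81^2 = 6561 ≡ 315
338^8 ≡ 315^2 = 99225 ≡ 330
338^16 ≡ 330^2 = 108900 ≡ 289
338^32 ≡ 289^2 = 83521 ≡ 241
338^64 ≡ 241^2 = 58081 ≡ 132
91 = 64 + 16 + 8 + 2 + 1, so 338^91 ≡ 132·289·330·81·338 ≡ 96 (mod 347)
y^r · r^s ≡ 137·96 = 13152 ≡ 313 (mod 347)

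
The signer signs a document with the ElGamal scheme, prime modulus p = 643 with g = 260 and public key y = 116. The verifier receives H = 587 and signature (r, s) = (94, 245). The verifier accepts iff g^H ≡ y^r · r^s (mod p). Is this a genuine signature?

Left side g^H mod p:
Squares mod 643: 260^1≡260, 260^2≡85, 260^4≡152, 260^8≡599, 260^16≡7, 260^32≡49, 260^64≡472, 260^128≡306, 260^256≡401, 260^512≡51
587 = 512 + 64 + 8 + 2 + 1, so 260^587 ≡ 51·472·599·85·260 ≡ 379 (mod 643)
Right side y^r · r^s mod p:
Squares mod 643: 116^1≡116, 116^2≡596, 116^4≡280, 116^8≡597, 116^16≡187, 116^32≡247, 116^64≡567
94 = 64 + 16 + 8 + 4 + 2, so 116^94 ≡ 567·187·597·280·596 ≡ 331 (mod 643)
Squares mod 643: 94^1≡94, 94^2≡477, 94^4≡550, 94^8≡290, 94^16≡510, 94^32≡328, 94^64≡203, 94^128≡57
245 = 128 + 64 + 32 + 16 + 4 + 1, so 94^245 ≡ 57·203·328·510·550·94 ≡ 446 (mod 643)
331·446 = 147626 ≡ 379 (mod 643)
379 ≡ 379 (mod 643), so the signature is genuine.

genuine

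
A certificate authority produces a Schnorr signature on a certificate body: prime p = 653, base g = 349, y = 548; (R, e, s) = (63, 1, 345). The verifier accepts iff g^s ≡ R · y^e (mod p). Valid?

no

g^s mod p:
349^2 = 121801 ≡ 343
349^4 ≡ 343^2 = 117649 ≡ 109
349^8 ≡ 109^2 = 11881 ≡ 127
349^16 ≡ 127^2 = 16129 ≡ 457
349^32 ≡ 457^2 = 208849 ≡ 542
349^64 ≡ 542^2 = 293764 ≡ 567
349^128 ≡ 567^2 = 321489 ≡ 213
349^256 ≡ 213^2 = 45369 ≡ 312
345 = 256 + 64 + 16 + 8 + 1, so 349^345 ≡ 312·567·457·127·349 ≡ 371 (mod 653)
R · y^e mod p:
548^1 mod 653 = 548
63·548 = 34524 ≡ 568 (mod 653)
371 ≠ 568; the check fails.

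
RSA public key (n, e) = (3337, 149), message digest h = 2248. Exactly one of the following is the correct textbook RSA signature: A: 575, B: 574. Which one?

A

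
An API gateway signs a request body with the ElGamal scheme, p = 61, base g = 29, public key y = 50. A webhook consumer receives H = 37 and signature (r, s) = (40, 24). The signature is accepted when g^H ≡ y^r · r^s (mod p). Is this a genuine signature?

Left side g^H mod p:
29^2 = 841 ≡ 48
29^4 ≡ 48^2 = 2304 ≡ 47
29^8 ≡ 47^2 = 2209 ≡ 13
29^16 ≡ 13^2 = 169 ≡ 47
29^32 ≡ 47^2 = 2209 ≡ 13
37 = 32 + 4 + 1, so 29^37 ≡ 13·47·29 ≡ 29 (mod 61)
Right side y^r · r^s mod p:
50^2 = 2500 ≡ 60
50^4 ≡ 60^2 = 3600 ≡ 1
50^8 ≡ 1^2 = 1
50^16 ≡ 1^2 = 1
50^32 ≡ 1^2 = 1
40 = 32 + 8, so 50^40 ≡ 1·1 ≡ 1 (mod 61)
40^2 = 1600 ≡ 14
40^4 ≡ 14^2 = 196 ≡ 13
40^8 ≡ 13^2 = 169 ≡ 47
40^16 ≡ 47^2 = 2209 ≡ 13
24 = 16 + 8, so 40^24 ≡ 13·47 ≡ 1 (mod 61)
1·1 = 1 ≡ 1 (mod 61)
29 ≠ 1, so verification fails.

forged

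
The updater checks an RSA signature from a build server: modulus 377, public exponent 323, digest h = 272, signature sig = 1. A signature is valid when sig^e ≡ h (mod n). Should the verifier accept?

reject

Squares mod 377: sig^1≡1, sig^2≡1, sig^4≡1, sig^8≡1, sig^16≡1, sig^32≡1, sig^64≡1, sig^128≡1, sig^256≡1
323 = 256 + 64 + 2 + 1, so sig^323 ≡ 1·1·1·1 ≡ 1 (mod 377)
1 ≠ 272, so verification fails.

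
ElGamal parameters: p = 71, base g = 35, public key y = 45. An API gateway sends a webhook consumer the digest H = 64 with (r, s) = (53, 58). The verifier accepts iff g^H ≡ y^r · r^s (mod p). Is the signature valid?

Left side g^H mod p:
35^2 = 1225 ≡ 18
35^4 ≡ 18^2 = 324 ≡ 40
35^8 ≡ 40^2 = 1600 ≡ 38
35^16 ≡ 38^2 = 1444 ≡ 24
35^32 ≡ 24^2 = 576 ≡ 8
35^64 ≡ 8^2 = 64
Right side y^r · r^s mod p:
45^2 = 2025 ≡ 37
45^4 ≡ 37^2 = 1369 ≡ 20
45^8 ≡ 20^2 = 400 ≡ 45
45^16 ≡ 45^2 = 2025 ≡ 37
45^32 ≡ 37^2 = 1369 ≡ 20
53 = 32 + 16 + 4 + 1, so 45^53 ≡ 20·37·20·45 ≡ 20 (mod 71)
53^2 = 2809 ≡ 40
53^4 ≡ 40^2 = 1600 ≡ 38
53^8 ≡ 38^2 = 1444 ≡ 24
53^16 ≡ 24^2 = 576 ≡ 8
53^32 ≡ 8^2 = 64
58 = 32 + 16 + 8 + 2, so 53^58 ≡ 64·8·24·40 ≡ 58 (mod 71)
20·58 = 1160 ≡ 24 (mod 71)
64 ≠ 24, so verification fails.

invalid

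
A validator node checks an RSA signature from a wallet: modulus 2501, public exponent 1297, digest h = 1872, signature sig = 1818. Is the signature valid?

invalid

sig^2 ≡ 1818^2 = 3305124 ≡ 1303
sig^4 ≡ 1303^2 = 1697809 ≡ 2131
sig^8 ≡ 2131^2 = 4541161 ≡ 1846
sig^16 ≡ 1846^2 = 3407716 ≡ 1354
sig^32 ≡ 1354^2 = 1833316 ≡ 83
sig^64 ≡ 83^2 = 6889 ≡ 1887
sig^128 ≡ 1887^2 = 3560769 ≡ 1846
sig^256 ≡ 1846^2 = 3407716 ≡ 1354
sig^512 ≡ 1354^2 = 1833316 ≡ 83
sig^1024 ≡ 83^2 = 6889 ≡ 1887
1297 = 1024 + 256 + 16 + 1, so sig^1297 ≡ 1887·1354·1354·1818 ≡ 629 (mod 2501)
The recovered value 629 does not match the digest 1872.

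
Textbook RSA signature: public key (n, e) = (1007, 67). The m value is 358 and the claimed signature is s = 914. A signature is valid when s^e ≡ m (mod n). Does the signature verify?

does not verify

s^2 ≡ 914^2 = 835396 ≡ 593
s^4 ≡ 593^2 = 351649 ≡ 206
s^8 ≡ 206^2 = 42436 ≡ 142
s^16 ≡ 142^2 = 20164 ≡ 24
s^32 ≡ 24^2 = 576
s^64 ≡ 576^2 = 331776 ≡ 473
67 = 64 + 2 + 1, so s^67 ≡ 473·593·914 ≡ 858 (mod 1007)
s^67 mod 1007 = 858, but m = 358.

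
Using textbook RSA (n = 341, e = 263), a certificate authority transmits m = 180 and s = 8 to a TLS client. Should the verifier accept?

Squares mod 341: s^1≡8, s^2≡64, s^4≡4, s^8≡16, s^16≡256, s^32≡64, s^64≡4, s^128≡16, s^256≡256
263 = 256 + 4 + 2 + 1, so s^263 ≡ 256·4·64·8 ≡ 171 (mod 341)
171 ≠ 180, so verification fails.

reject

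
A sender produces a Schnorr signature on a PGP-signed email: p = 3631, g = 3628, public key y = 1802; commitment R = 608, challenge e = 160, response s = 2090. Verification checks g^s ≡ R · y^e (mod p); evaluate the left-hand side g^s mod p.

1969

3628^2 = 13162384 ≡ 9
3628^4 ≡ 9^2 = 81
3628^8 ≡ 81^2 = 6561 ≡ 2930
3628^16 ≡ 2930^2 = 8584900 ≡ 1216
3628^32 ≡ 1216^2 = 1478656 ≡ 839
3628^64 ≡ 839^2 = 703921 ≡ 3138
3628^128 ≡ 3138^2 = 9847044 ≡ 3403
3628^256 ≡ 3403^2 = 11580409 ≡ 1150
3628^512 ≡ 1150^2 = 1322500 ≡ 816
3628^1024 ≡ 816^2 = 665856 ≡ 1383
3628^2048 ≡ 1383^2 = 1912689 ≡ 2783
2090 = 2048 + 32 + 8 + 2, so 3628^2090 ≡ 2783·839·2930·9 ≡ 1969 (mod 3631)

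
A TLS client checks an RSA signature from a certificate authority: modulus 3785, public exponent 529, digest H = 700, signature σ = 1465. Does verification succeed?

σ^2 ≡ 1465^2 = 2146225 ≡ 130
σ^4 ≡ 130^2 = 16900 ≡ 1760
σ^8 ≡ 1760^2 = 3097600 ≡ 1470
σ^16 ≡ 1470^2 = 2160900 ≡ 3450
σ^32 ≡ 3450^2 = 11902500 ≡ 2460
σ^64 ≡ 2460^2 = 6051600 ≡ 3170
σ^128 ≡ 3170^2 = 10048900 ≡ 3510
σ^256 ≡ 3510^2 = 12320100 ≡ 3710
σ^512 ≡ 3710^2 = 13764100 ≡ 1840
529 = 512 + 16 + 1, so σ^529 ≡ 1840·3450·1465 ≡ 3085 (mod 3785)
3085 ≠ 700, so verification fails.

fails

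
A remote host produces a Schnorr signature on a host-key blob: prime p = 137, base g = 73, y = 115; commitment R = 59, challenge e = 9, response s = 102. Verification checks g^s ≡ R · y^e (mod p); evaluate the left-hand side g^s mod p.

73^2 = 5329 ≡ 123
73^4 ≡ 123^2 = 15129 ≡ 59
73^8 ≡ 59^2 = 3481 ≡ 56
73^16 ≡ 56^2 = 3136 ≡ 122
73^32 ≡ 122^2 = 14884 ≡ 88
73^64 ≡ 88^2 = 7744 ≡ 72
102 = 64 + 32 + 4 + 2, so 73^102 ≡ 72·88·59·123 ≡ 1 (mod 137)

1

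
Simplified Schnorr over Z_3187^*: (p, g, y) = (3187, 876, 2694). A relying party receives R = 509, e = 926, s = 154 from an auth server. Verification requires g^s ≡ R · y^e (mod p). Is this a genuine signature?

forged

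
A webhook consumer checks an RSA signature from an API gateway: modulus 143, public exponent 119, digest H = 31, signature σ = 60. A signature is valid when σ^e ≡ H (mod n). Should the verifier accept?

σ^2 ≡ 60^2 = 3600 ≡ 25
σ^4 ≡ 25^2 = 625 ≡ 53
σ^8 ≡ 53^2 = 2809 ≡ 92
σ^16 ≡ 92^2 = 8464 ≡ 27
σ^32 ≡ 27^2 = 729 ≡ 14
σ^64 ≡ 14^2 = 196 ≡ 53
119 = 64 + 32 + 16 + 4 + 2 + 1, so σ^119 ≡ 53·14·27·53·25·60 ≡ 31 (mod 143)
31 = H, so the signature checks out.

accept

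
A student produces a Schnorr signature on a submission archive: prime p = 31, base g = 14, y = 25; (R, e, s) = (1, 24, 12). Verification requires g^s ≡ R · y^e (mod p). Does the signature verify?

does not verify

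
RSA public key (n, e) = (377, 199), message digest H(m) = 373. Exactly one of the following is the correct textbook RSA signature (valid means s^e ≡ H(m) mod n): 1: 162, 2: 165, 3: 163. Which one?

Candidate 1: 162^199 mod 377 = 215
Candidate 2: 165^199 mod 377 = 373
  → matches H(m) = 373
Candidate 3: 163^199 mod 377 = 32

2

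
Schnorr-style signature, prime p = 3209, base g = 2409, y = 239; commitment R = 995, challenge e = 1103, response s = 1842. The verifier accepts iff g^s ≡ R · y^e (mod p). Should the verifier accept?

g^s mod p:
2409^1842 mod 3209 = 2843
R · y^e mod p:
239^1103 mod 3209 = 2383
995·2383 = 2371085 ≡ 2843 (mod 3209)
2843 ≡ 2843 (mod 3209); signature holds.

accept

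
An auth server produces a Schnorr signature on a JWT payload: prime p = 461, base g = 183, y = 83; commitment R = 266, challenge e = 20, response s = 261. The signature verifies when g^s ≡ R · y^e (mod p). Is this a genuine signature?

g^s mod p:
183^2 = 33489 ≡ 297
183^4 ≡ 297^2 = 88209 ≡ 158
183^8 ≡ 158^2 = 24964 ≡ 70
183^16 ≡ 70^2 = 4900 ≡ 290
183^32 ≡ 290^2 = 84100 ≡ 198
183^64 ≡ 198^2 = 39204 ≡ 19
183^128 ≡ 19^2 = 361
183^256 ≡ 361^2 = 130321 ≡ 319
261 = 256 + 4 + 1, so 183^261 ≡ 319·158·183 ≡ 339 (mod 461)
R · y^e mod p:
83^2 = 6889 ≡ 435
83^4 ≡ 435^2 = 189225 ≡ 215
83^8 ≡ 215^2 = 46225 ≡ 125
83^16 ≡ 125^2 = 15625 ≡ 412
20 = 16 + 4, so 83^20 ≡ 412·215 ≡ 68 (mod 461)
266·68 = 18088 ≡ 109 (mod 461)
339 ≠ 109; the check fails.

forged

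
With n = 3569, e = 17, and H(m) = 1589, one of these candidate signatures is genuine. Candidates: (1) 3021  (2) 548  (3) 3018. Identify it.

1

Candidate 1: Squares mod 3569: 3021^1≡3021, 3021^2≡508, 3021^4≡1096, 3021^8≡2032, 3021^16≡3260; 17 = 16 + 1, so 3021^17 ≡ 3260·3021 ≡ 1589 (mod 3569)
  → matches H(m) = 1589
Candidate 2: Squares mod 3569: 548^1≡548, 548^2≡508, 548^4≡1096, 548^8≡2032, 548^16≡3260; 17 = 16 + 1, so 548^17 ≡ 3260·548 ≡ 1980 (mod 3569)
Candidate 3: Squares mod 3569: 3018^1≡3018, 3018^2≡236, 3018^4≡2161, 3018^8≡1669, 3018^16≡1741; 17 = 16 + 1, so 3018^17 ≡ 1741·3018 ≡ 770 (mod 3569)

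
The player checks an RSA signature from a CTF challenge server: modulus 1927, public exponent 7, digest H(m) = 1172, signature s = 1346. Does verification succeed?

passes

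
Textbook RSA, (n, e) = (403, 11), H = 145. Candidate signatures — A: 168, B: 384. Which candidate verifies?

Candidate A: Squares mod 403: 168^1≡168, 168^2≡14, 168^4≡196, 168^8≡131; 11 = 8 + 2 + 1, so 168^11 ≡ 131·14·168 ≡ 220 (mod 403)
Candidate B: Squares mod 403: 384^1≡384, 384^2≡361, 384^4≡152, 384^8≡133; 11 = 8 + 2 + 1, so 384^11 ≡ 133·361·384 ≡ 145 (mod 403)
  → matches H = 145

B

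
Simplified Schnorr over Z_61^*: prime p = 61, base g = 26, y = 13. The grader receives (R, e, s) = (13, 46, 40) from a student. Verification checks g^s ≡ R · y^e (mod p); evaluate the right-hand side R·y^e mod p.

47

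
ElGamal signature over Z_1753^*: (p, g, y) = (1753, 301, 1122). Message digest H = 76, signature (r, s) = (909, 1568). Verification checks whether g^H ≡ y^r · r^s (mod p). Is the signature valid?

invalid

Left side g^H mod p:
301^2 = 90601 ≡ 1198
301^4 ≡ 1198^2 = 1435204 ≡ 1250
301^8 ≡ 1250^2 = 1562500 ≡ 577
301^16 ≡ 577^2 = 332929 ≡ 1612
301^32 ≡ 1612^2 = 2598544 ≡ 598
301^64 ≡ 598^2 = 357604 ≡ 1745
76 = 64 + 8 + 4, so 301^76 ≡ 1745·577·1250 ≡ 876 (mod 1753)
Right side y^r · r^s mod p:
1122^2 = 1258884 ≡ 230
1122^4 ≡ 230^2 = 52900 ≡ 310
1122^8 ≡ 310^2 = 96100 ≡ 1438
1122^16 ≡ 1438^2 = 2067844 ≡ 1057
1122^32 ≡ 1057^2 = 1117249 ≡ 588
1122^64 ≡ 588^2 = 345744 ≡ 403
1122^128 ≡ 403^2 = 162409 ≡ 1133
1122^256 ≡ 1133^2 = 1283689 ≡ 493
1122^512 ≡ 493^2 = 243049 ≡ 1135
909 = 512 + 256 + 128 + 8 + 4 + 1, so 1122^909 ≡ 1135·493·1133·1438·310·1122 ≡ 608 (mod 1753)
909^2 = 826281 ≡ 618
909^4 ≡ 618^2 = 381924 ≡ 1523
909^8 ≡ 1523^2 = 2319529 ≡ 310
909^16 ≡ 310^2 = 96100 ≡ 1438
909^32 ≡ 1438^2 = 2067844 ≡ 1057
909^64 ≡ 1057^2 = 1117249 ≡ 588
909^128 ≡ 588^2 = 345744 ≡ 403
909^256 ≡ 403^2 = 162409 ≡ 1133
909^512 ≡ 1133^2 = 1283689 ≡ 493
909^1024 ≡ 493^2 = 243049 ≡ 1135
1568 = 1024 + 512 + 32, so 909^1568 ≡ 1135·493·1057 ≡ 1459 (mod 1753)
608·1459 = 887072 ≡ 54 (mod 1753)
876 ≠ 54, so verification fails.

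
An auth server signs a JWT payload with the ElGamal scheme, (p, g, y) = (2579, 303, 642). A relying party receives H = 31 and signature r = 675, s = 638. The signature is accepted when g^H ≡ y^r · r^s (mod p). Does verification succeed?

Left side g^H mod p:
Squares mod 2579: 303^1≡303, 303^2≡1544, 303^4≡940, 303^8≡1582, 303^16≡1094
31 = 16 + 8 + 4 + 2 + 1, so 303^31 ≡ 1094·1582·940·1544·303 ≡ 1405 (mod 2579)
Right side y^r · r^s mod p:
Squares mod 2579: 642^1≡642, 642^2≡2103, 642^4≡2203, 642^8≡2110, 642^16≡746, 642^32≡2031, 642^64≡1140, 642^128≡2363, 642^256≡234, 642^512≡597
675 = 512 + 128 + 32 + 2 + 1, so 642^675 ≡ 597·2363·2031·2103·642 ≡ 740 (mod 2579)
Squares mod 2579: 675^1≡675, 675^2≡1721, 675^4≡1149, 675^8≡2332, 675^16≡1692, 675^32≡174, 675^64≡1907, 675^128≡259, 675^256≡27, 675^512≡729
638 = 512 + 64 + 32 + 16 + 8 + 4 + 2, so 675^638 ≡ 729·1907·174·1692·2332·1149·1721 ≡ 1358 (mod 2579)
740·1358 = 1004920 ≡ 1689 (mod 2579)
1405 ≠ 1689, so verification fails.

fails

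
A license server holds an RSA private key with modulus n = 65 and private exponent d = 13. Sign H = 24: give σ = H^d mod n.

24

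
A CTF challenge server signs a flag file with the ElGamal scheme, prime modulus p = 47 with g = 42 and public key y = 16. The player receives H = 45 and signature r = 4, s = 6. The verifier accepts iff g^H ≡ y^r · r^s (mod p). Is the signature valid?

Left side g^H mod p:
42^2 = 1764 ≡ 25
42^4 ≡ 25^2 = 625 ≡ 14
42^8 ≡ 14^2 = 196 ≡ 8
42^16 ≡ 8^2 = 64 ≡ 17
42^32 ≡ 17^2 = 289 ≡ 7
45 = 32 + 8 + 4 + 1, so 42^45 ≡ 7·8·14·42 ≡ 28 (mod 47)
Right side y^r · r^s mod p:
16^2 = 256 ≡ 21
16^4 ≡ 21^2 = 441 ≡ 18
4^2 = 16
4^4 ≡ 16^2 = 256 ≡ 21
6 = 4 + 2, so 4^6 ≡ 21·16 ≡ 7 (mod 47)
18·7 = 126 ≡ 32 (mod 47)
28 ≠ 32, so verification fails.

invalid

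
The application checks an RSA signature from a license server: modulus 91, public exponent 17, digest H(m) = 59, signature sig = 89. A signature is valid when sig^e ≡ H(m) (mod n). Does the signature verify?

sig^2 ≡ 89^2 = 7921 ≡ 4
sig^4 ≡ 4^2 = 16
sig^8 ≡ 16^2 = 256 ≡ 74
sig^16 ≡ 74^2 = 5476 ≡ 16
17 = 16 + 1, so sig^17 ≡ 16·89 ≡ 59 (mod 91)
59 = H(m), so the signature checks out.

verifies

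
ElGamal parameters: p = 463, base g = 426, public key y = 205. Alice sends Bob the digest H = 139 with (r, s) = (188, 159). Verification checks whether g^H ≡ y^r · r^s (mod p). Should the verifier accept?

Left side g^H mod p:
Squares mod 463: 426^1≡426, 426^2≡443, 426^4≡400, 426^8≡265, 426^16≡312, 426^32≡114, 426^64≡32, 426^128≡98
139 = 128 + 8 + 2 + 1, so 426^139 ≡ 98·265·443·426 ≡ 59 (mod 463)
Right side y^r · r^s mod p:
Squares mod 463: 205^1≡205, 205^2≡355, 205^4≡89, 205^8≡50, 205^16≡185, 205^32≡426, 205^64≡443, 205^128≡400
188 = 128 + 32 + 16 + 8 + 4, so 205^188 ≡ 400·426·185·50·89 ≡ 113 (mod 463)
Squares mod 463: 188^1≡188, 188^2≡156, 188^4≡260, 188^8≡2, 188^16≡4, 188^32≡16, 188^64≡256, 188^128≡253
159 = 128 + 16 + 8 + 4 + 2 + 1, so 188^159 ≡ 253·4·2·260·156·188 ≡ 189 (mod 463)
113·189 = 21357 ≡ 59 (mod 463)
59 ≡ 59 (mod 463), so the signature is genuine.

accept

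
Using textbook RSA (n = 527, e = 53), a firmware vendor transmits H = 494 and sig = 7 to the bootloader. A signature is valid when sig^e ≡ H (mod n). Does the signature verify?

does not verify

sig^2 ≡ 7^2 = 49
sig^4 ≡ 49^2 = 2401 ≡ 293
sig^8 ≡ 293^2 = 85849 ≡ 475
sig^16 ≡ 475^2 = 225625 ≡ 69
sig^32 ≡ 69^2 = 4761 ≡ 18
53 = 32 + 16 + 4 + 1, so sig^53 ≡ 18·69·293·7 ≡ 351 (mod 527)
The recovered value 351 does not match the digest 494.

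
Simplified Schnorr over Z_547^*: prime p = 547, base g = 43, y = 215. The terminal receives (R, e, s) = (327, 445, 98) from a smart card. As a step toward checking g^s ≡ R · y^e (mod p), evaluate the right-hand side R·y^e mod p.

521

215^2 = 46225 ≡ 277
215^4 ≡ 277^2 = 76729 ≡ 149
215^8 ≡ 149^2 = 22201 ≡ 321
215^16 ≡ 321^2 = 103041 ≡ 205
215^32 ≡ 205^2 = 42025 ≡ 453
215^64 ≡ 453^2 = 205209 ≡ 84
215^128 ≡ 84^2 = 7056 ≡ 492
215^256 ≡ 492^2 = 242064 ≡ 290
445 = 256 + 128 + 32 + 16 + 8 + 4 + 1, so 215^445 ≡ 290·492·453·205·321·149·215 ≡ 204 (mod 547)
R · y^e ≡ 327·204 = 66708 ≡ 521 (mod 547)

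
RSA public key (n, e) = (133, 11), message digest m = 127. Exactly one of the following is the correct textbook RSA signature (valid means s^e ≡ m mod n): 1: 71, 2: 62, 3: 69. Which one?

Candidate 1: Squares mod 133: 71^1≡71, 71^2≡120, 71^4≡36, 71^8≡99; 11 = 8 + 2 + 1, so 71^11 ≡ 99·120·71 ≡ 127 (mod 133)
  → matches m = 127
Candidate 2: Squares mod 133: 62^1≡62, 62^2≡120, 62^4≡36, 62^8≡99; 11 = 8 + 2 + 1, so 62^11 ≡ 99·120·62 ≡ 6 (mod 133)
Candidate 3: Squares mod 133: 69^1≡69, 69^2≡106, 69^4≡64, 69^8≡106; 11 = 8 + 2 + 1, so 69^11 ≡ 106·106·69 ≡ 27 (mod 133)

1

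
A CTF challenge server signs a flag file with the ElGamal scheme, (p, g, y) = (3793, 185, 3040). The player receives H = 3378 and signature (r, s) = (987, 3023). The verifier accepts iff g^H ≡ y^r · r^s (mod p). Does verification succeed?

Left side g^H mod p:
Squares mod 3793: 185^1≡185, 185^2≡88, 185^4≡158, 185^8≡2206, 185^16≡17, 185^32≡289, 185^64≡75, 185^128≡1832, 185^256≡3212, 185^512≡3777, 185^1024≡256, 185^2048≡1055
3378 = 2048 + 1024 + 256 + 32 + 16 + 2, so 185^3378 ≡ 1055·256·3212·289·17·88 ≡ 267 (mod 3793)
Right side y^r · r^s mod p:
Squares mod 3793: 3040^1≡3040, 3040^2≡1852, 3040^4≡1032, 3040^8≡2984, 3040^16≡2085, 3040^32≡447, 3040^64≡2573, 3040^128≡1544, 3040^256≡1932, 3040^512≡312
987 = 512 + 256 + 128 + 64 + 16 + 8 + 2 + 1, so 3040^987 ≡ 312·1932·1544·2573·2085·2984·1852·3040 ≡ 3563 (mod 3793)
Squares mod 3793: 987^1≡987, 987^2≡3161, 987^4≡1159, 987^8≡559, 987^16≡1455, 987^32≡531, 987^64≡1279, 987^128≡1058, 987^256≡429, 987^512≡1977, 987^1024≡1739, 987^2048≡1100
3023 = 2048 + 512 + 256 + 128 + 64 + 8 + 4 + 2 + 1, so 987^3023 ≡ 1100·1977·429·1058·1279·559·1159·3161·987 ≡ 2076 (mod 3793)
3563·2076 = 7396788 ≡ 438 (mod 3793)
267 ≠ 438, so verification fails.

fails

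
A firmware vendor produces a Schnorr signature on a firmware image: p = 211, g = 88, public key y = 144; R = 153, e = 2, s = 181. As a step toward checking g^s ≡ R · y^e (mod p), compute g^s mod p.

12

88^2 = 7744 ≡ 148
88^4 ≡ 148^2 = 21904 ≡ 171
88^8 ≡ 171^2 = 29241 ≡ 123
88^16 ≡ 123^2 = 15129 ≡ 148
88^32 ≡ 148^2 = 21904 ≡ 171
88^64 ≡ 171^2 = 29241 ≡ 123
88^128 ≡ 123^2 = 15129 ≡ 148
181 = 128 + 32 + 16 + 4 + 1, so 88^181 ≡ 148·171·148·171·88 ≡ 12 (mod 211)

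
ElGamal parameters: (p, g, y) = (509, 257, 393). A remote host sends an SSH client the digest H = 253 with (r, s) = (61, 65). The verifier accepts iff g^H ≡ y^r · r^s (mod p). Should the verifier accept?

Left side g^H mod p:
257^2 = 66049 ≡ 388
257^4 ≡ 388^2 = 150544 ≡ 389
257^8 ≡ 389^2 = 151321 ≡ 148
257^16 ≡ 148^2 = 21904 ≡ 17
257^32 ≡ 17^2 = 289
257^64 ≡ 289^2 = 83521 ≡ 45
257^128 ≡ 45^2 = 2025 ≡ 498
253 = 128 + 64 + 32 + 16 + 8 + 4 + 1, so 257^253 ≡ 498·45·289·17·148·389·257 ≡ 305 (mod 509)
Right side y^r · r^s mod p:
393^2 = 154449 ≡ 222
393^4 ≡ 222^2 = 49284 ≡ 420
393^8 ≡ 420^2 = 176400 ≡ 286
393^16 ≡ 286^2 = 81796 ≡ 356
393^32 ≡ 356^2 = 126736 ≡ 504
61 = 32 + 16 + 8 + 4 + 1, so 393^61 ≡ 504·356·286·420·393 ≡ 187 (mod 509)
61^2 = 3721 ≡ 158
61^4 ≡ 158^2 = 24964 ≡ 23
61^8 ≡ 23^2 = 529 ≡ 20
61^16 ≡ 20^2 = 400
61^32 ≡ 400^2 = 160000 ≡ 174
61^64 ≡ 174^2 = 30276 ≡ 245
65 = 64 + 1, so 61^65 ≡ 245·61 ≡ 184 (mod 509)
187·184 = 34408 ≡ 305 (mod 509)
305 ≡ 305 (mod 509), so the signature is genuine.

accept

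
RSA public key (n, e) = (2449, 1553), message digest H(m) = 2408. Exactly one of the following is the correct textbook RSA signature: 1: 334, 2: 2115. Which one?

1

Candidate 1: Squares mod 2449: 334^1≡334, 334^2≡1351, 334^4≡696, 334^8≡1963, 334^16≡1092, 334^32≡2250, 334^64≡417, 334^128≡10, 334^256≡100, 334^512≡204, 334^1024≡2432; 1553 = 1024 + 512 + 16 + 1, so 334^1553 ≡ 2432·204·1092·334 ≡ 2408 (mod 2449)
  → matches H(m) = 2408
Candidate 2: Squares mod 2449: 2115^1≡2115, 2115^2≡1351, 2115^4≡696, 2115^8≡1963, 2115^16≡1092, 2115^32≡2250, 2115^64≡417, 2115^128≡10, 2115^256≡100, 2115^512≡204, 2115^1024≡2432; 1553 = 1024 + 512 + 16 + 1, so 2115^1553 ≡ 2432·204·1092·2115 ≡ 41 (mod 2449)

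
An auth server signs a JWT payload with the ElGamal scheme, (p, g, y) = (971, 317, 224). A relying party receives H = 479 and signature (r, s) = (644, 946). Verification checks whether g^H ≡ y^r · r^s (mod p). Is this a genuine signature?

forged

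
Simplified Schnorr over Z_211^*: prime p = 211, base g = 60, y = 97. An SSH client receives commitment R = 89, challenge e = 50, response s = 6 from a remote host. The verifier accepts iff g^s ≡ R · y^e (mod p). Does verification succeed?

fails

g^s mod p:
60^2 = 3600 ≡ 13
60^4 ≡ 13^2 = 169
6 = 4 + 2, so 60^6 ≡ 169·13 ≡ 87 (mod 211)
R · y^e mod p:
97^2 = 9409 ≡ 125
97^4 ≡ 125^2 = 15625 ≡ 11
97^8 ≡ 11^2 = 121
97^16 ≡ 121^2 = 14641 ≡ 82
97^32 ≡ 82^2 = 6724 ≡ 183
50 = 32 + 16 + 2, so 97^50 ≡ 183·82·125 ≡ 171 (mod 211)
89·171 = 15219 ≡ 27 (mod 211)
87 ≠ 27; the check fails.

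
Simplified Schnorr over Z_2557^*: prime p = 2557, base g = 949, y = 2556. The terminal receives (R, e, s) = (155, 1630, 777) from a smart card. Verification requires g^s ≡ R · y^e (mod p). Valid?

g^s mod p:
Squares mod 2557: 949^1≡949, 949^2≡537, 949^4≡1985, 949^8≡2445, 949^16≡2316, 949^32≡1827, 949^64≡1044, 949^128≡654, 949^256≡697, 949^512≡2536
777 = 512 + 256 + 8 + 1, so 949^777 ≡ 2536·697·2445·949 ≡ 2402 (mod 2557)
R · y^e mod p:
Squares mod 2557: 2556^1≡2556, 2556^2≡1, 2556^4≡1, 2556^8≡1, 2556^16≡1, 2556^32≡1, 2556^64≡1, 2556^128≡1, 2556^256≡1, 2556^512≡1, 2556^1024≡1
1630 = 1024 + 512 + 64 + 16 + 8 + 4 + 2, so 2556^1630 ≡ 1·1·1·1·1·1·1 ≡ 1 (mod 2557)
155·1 = 155 ≡ 155 (mod 2557)
2402 ≠ 155; the check fails.

no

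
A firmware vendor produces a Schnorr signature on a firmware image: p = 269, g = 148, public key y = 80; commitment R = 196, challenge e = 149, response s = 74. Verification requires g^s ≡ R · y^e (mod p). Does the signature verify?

g^s mod p:
Squares mod 269: 148^1≡148, 148^2≡115, 148^4≡44, 148^8≡53, 148^16≡119, 148^32≡173, 148^64≡70
74 = 64 + 8 + 2, so 148^74 ≡ 70·53·115 ≡ 16 (mod 269)
R · y^e mod p:
Squares mod 269: 80^1≡80, 80^2≡213, 80^4≡177, 80^8≡125, 80^16≡23, 80^32≡260, 80^64≡81, 80^128≡105
149 = 128 + 16 + 4 + 1, so 80^149 ≡ 105·23·177·80 ≡ 44 (mod 269)
196·44 = 8624 ≡ 16 (mod 269)
16 ≡ 16 (mod 269); signature holds.

verifies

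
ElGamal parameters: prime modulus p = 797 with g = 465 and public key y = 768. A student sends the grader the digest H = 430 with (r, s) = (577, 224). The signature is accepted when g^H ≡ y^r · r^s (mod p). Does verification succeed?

fails

Left side g^H mod p:
465^2 = 216225 ≡ 238
465^4 ≡ 238^2 = 56644 ≡ 57
465^8 ≡ 57^2 = 3249 ≡ 61
465^16 ≡ 61^2 = 3721 ≡ 533
465^32 ≡ 533^2 = 284089 ≡ 357
465^64 ≡ 357^2 = 127449 ≡ 726
465^128 ≡ 726^2 = 527076 ≡ 259
465^256 ≡ 259^2 = 67081 ≡ 133
430 = 256 + 128 + 32 + 8 + 4 + 2, so 465^430 ≡ 133·259·357·61·57·238 ≡ 440 (mod 797)
Right side y^r · r^s mod p:
768^2 = 589824 ≡ 44
768^4 ≡ 44^2 = 1936 ≡ 342
768^8 ≡ 342^2 = 116964 ≡ 602
768^16 ≡ 602^2 = 362404 ≡ 566
768^32 ≡ 566^2 = 320356 ≡ 759
768^64 ≡ 759^2 = 576081 ≡ 647
768^128 ≡ 647^2 = 418609 ≡ 184
768^256 ≡ 184^2 = 33856 ≡ 382
768^512 ≡ 382^2 = 145924 ≡ 73
577 = 512 + 64 + 1, so 768^577 ≡ 73·647·768 ≡ 344 (mod 797)
577^2 = 332929 ≡ 580
577^4 ≡ 580^2 = 336400 ≡ 66
577^8 ≡ 66^2 = 4356 ≡ 371
577^16 ≡ 371^2 = 137641 ≡ 557
577^32 ≡ 557^2 = 310249 ≡ 216
577^64 ≡ 216^2 = 46656 ≡ 430
577^128 ≡ 430^2 = 184900 ≡ 793
224 = 128 + 64 + 32, so 577^224 ≡ 793·430·216 ≡ 679 (mod 797)
344·679 = 233576 ≡ 55 (mod 797)
440 ≠ 55, so verification fails.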